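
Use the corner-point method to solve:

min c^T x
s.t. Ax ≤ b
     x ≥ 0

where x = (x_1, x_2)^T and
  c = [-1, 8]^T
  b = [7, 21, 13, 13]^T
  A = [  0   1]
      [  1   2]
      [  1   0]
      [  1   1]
Each vertex is the intersection of two constraint boundaries that also satisfies all remaining constraints:
  x_1 = 0 and x_2 = 0 → (0, 0)
  x_1 = 13 and x_1 + x_2 = 13 → (13, 0)
  x_2 = 7 and x_1 + x_2 = 13 → (6, 7)
  x_2 = 7 and x_1 = 0 → (0, 7)

Evaluating z = -x_1 + 8x_2 at each vertex:
  (0, 0): z = 0
  (13, 0): z = -13
  (6, 7): z = 50
  (0, 7): z = 56

The minimum is at (13, 0) with z = -13.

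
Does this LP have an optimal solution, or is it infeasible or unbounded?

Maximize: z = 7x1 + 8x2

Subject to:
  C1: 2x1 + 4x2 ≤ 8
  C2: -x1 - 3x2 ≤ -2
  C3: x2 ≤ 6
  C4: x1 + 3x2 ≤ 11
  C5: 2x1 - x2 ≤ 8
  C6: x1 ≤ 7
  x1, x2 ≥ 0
The point (4, 0) satisfies every constraint, so the LP is feasible; the constraints give x1 ≤ 7 and x2 ≤ 6, which with x1, x2 ≥ 0 keep the feasible region inside a bounded box. A feasible, bounded LP attains a finite optimum at a vertex.

Evaluating z = 7x1 + 8x2 at each vertex:
  (2, 0): z = 14
  (4, 0): z = 28
  (0, 2): z = 16
  (0, 0.6667): z = 5.333

Bounded optimum: z* = 28 at (4, 0).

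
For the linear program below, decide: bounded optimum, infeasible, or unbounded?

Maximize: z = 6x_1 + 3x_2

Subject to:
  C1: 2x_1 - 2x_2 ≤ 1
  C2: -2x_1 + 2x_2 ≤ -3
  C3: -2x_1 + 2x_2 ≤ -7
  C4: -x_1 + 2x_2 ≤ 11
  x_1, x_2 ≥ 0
C1 requires 2x_1 - 2x_2 ≤ 1, while C2 (-2x_1 + 2x_2 ≤ -3) is equivalent to 2x_1 - 2x_2 ≥ 3. Together they would need 3 ≤ 2x_1 - 2x_2 ≤ 1, which is impossible since 3 > 1. No point satisfies all constraints.

Infeasible: no point satisfies all constraints simultaneously.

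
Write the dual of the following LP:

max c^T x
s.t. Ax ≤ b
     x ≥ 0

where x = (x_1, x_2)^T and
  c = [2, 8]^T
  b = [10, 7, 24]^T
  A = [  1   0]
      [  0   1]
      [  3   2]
Minimize: z = 10y1 + 7y2 + 24y3

Subject to:
  C1: -y1 - 3y3 ≤ -2
  C2: -y2 - 2y3 ≤ -8
  y1, y2, y3 ≥ 0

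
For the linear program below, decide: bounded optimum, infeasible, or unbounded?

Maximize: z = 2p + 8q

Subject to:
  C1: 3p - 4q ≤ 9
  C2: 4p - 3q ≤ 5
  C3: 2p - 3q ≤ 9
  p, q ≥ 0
Feasible point: (0, 0) satisfies every constraint, so the LP is feasible.
Direction d = (0, 1): for each constraint row a, a·d ≤ 0 —
  (3)(0) + (-4)(1) = -4 ≤ 0
  (4)(0) + (-3)(1) = -3 ≤ 0
  (2)(0) + (-3)(1) = -3 ≤ 0
and d ≥ 0, so (0, 0) + t·d stays feasible for every t ≥ 0. Along this ray z = 2p + 8q changes by 8 per unit t, so z → +∞.

Unbounded — the objective can increase without bound over the feasible region.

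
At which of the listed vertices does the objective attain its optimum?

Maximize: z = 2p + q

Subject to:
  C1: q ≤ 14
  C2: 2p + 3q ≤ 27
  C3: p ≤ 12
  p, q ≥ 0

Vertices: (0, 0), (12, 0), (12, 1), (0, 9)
(12, 1) with z = 25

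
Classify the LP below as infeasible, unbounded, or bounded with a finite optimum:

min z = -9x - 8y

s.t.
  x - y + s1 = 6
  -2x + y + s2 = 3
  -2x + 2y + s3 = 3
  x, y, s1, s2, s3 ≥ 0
Feasible point: (0, 0) satisfies every constraint, so the LP is feasible.
Direction d = (1, 1): for each constraint row a, a·d ≤ 0 —
  (1)(1) + (-1)(1) = 0 ≤ 0
  (-2)(1) + (1)(1) = -1 ≤ 0
  (-2)(1) + (2)(1) = 0 ≤ 0
and d ≥ 0, so (0, 0) + t·d stays feasible for every t ≥ 0. Along this ray z = -9x - 8y changes by -17 per unit t, so z → −∞.

Unbounded: there is a feasible ray along which z → −∞.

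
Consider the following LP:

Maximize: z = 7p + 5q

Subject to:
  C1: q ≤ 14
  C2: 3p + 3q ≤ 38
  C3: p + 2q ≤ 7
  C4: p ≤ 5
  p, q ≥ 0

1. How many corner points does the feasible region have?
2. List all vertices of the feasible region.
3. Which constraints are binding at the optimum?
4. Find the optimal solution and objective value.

1. 4
2. (0, 0), (5, 0), (5, 1), (0, 3.5)
3. C3, C4
4. p = 5, q = 1, z = 40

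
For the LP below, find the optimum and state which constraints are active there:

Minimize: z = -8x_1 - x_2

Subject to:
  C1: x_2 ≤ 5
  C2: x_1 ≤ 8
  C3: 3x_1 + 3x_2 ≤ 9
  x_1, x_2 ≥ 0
Optimal: x_1 = 3, x_2 = 0
Slack at optimum:
  C1: slack = 5
  C2: slack = 5
  C3: slack = 0 (binding)
  x_1 ≥ 0: x_1 = 3
  x_2 ≥ 0: x_2 = 0 (binding)
Binding constraints: C3, x_2 ≥ 0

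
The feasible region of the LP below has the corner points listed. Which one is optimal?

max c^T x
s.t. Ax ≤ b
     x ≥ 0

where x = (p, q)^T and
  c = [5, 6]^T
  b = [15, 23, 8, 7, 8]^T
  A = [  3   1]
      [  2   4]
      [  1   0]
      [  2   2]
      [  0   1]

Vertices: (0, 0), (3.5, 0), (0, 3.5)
Evaluating z = 5p + 6q at each vertex:
  (0, 0): z = 0
  (3.5, 0): z = 17.5
  (0, 3.5): z = 21

The largest value is z = 21, attained at (0, 3.5).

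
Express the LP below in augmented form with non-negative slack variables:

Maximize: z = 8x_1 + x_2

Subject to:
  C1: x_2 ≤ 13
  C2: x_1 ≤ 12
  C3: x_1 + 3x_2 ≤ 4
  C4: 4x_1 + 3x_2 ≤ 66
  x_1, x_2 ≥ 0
max z = 8x_1 + x_2

s.t.
  x_2 + s1 = 13
  x_1 + s2 = 12
  x_1 + 3x_2 + s3 = 4
  4x_1 + 3x_2 + s4 = 66
  x_1, x_2, s1, s2, s3, s4 ≥ 0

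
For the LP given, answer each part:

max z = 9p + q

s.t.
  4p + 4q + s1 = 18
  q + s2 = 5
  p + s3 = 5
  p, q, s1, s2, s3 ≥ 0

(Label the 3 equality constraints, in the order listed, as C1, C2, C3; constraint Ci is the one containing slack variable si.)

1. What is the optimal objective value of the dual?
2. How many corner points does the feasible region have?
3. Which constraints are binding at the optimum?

1. 40.5 (by strong duality, equal to the primal optimum)
2. 3
3. C1, q ≥ 0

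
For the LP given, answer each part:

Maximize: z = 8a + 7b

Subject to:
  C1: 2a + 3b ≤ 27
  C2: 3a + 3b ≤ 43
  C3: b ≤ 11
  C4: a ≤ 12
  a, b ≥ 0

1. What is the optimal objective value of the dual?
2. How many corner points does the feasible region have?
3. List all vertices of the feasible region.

1. 103 (by strong duality, equal to the primal optimum)
2. 4
3. (0, 0), (12, 0), (12, 1), (0, 9)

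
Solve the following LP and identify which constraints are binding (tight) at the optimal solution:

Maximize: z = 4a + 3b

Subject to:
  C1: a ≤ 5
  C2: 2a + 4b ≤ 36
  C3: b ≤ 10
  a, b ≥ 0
Optimal: a = 5, b = 6.5
Slack at optimum:
  C1: slack = 0 (binding)
  C2: slack = 0 (binding)
  C3: slack = 3.5
  a ≥ 0: a = 5
  b ≥ 0: b = 6.5
Binding constraints: C1, C2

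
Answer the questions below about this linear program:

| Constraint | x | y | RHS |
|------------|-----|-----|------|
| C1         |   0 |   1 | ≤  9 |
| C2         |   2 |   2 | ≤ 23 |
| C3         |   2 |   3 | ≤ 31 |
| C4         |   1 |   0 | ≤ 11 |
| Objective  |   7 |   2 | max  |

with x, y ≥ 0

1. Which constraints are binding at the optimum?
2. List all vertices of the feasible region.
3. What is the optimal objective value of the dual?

1. C2, C4
2. (0, 0), (11, 0), (11, 0.5), (3.5, 8), (2, 9), (0, 9)
3. 78 (by strong duality, equal to the primal optimum)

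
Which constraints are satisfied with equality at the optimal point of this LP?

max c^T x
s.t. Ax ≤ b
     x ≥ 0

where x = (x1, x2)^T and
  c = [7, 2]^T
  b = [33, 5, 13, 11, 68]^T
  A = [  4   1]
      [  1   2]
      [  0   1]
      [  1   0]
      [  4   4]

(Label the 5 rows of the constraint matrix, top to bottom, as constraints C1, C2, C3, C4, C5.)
Optimal: x1 = 5, x2 = 0
Slack at optimum:
  C1: slack = 13
  C2: slack = 0 (binding)
  C3: slack = 13
  C4: slack = 6
  C5: slack = 48
  x1 ≥ 0: x1 = 5
  x2 ≥ 0: x2 = 0 (binding)
Binding constraints: C2, x2 ≥ 0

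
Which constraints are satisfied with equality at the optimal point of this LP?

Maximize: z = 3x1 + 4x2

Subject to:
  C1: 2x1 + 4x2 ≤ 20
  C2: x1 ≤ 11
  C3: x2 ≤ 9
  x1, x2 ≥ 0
Optimal: x1 = 10, x2 = 0
Slack at optimum:
  C1: slack = 0 (binding)
  C2: slack = 1
  C3: slack = 9
  x1 ≥ 0: x1 = 10
  x2 ≥ 0: x2 = 0 (binding)
Binding constraints: C1, x2 ≥ 0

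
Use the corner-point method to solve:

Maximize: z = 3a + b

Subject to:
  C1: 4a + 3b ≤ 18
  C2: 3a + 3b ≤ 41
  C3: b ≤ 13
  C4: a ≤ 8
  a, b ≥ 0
a = 4.5, b = 0, z = 13.5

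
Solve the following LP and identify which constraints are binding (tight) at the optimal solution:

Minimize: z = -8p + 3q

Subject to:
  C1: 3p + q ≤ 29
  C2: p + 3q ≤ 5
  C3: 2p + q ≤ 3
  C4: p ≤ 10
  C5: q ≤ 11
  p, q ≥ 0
Optimal: p = 1.5, q = 0
Slack at optimum:
  C1: slack = 24.5
  C2: slack = 3.5
  C3: slack = 0 (binding)
  C4: slack = 8.5
  C5: slack = 11
  p ≥ 0: p = 1.5
  q ≥ 0: q = 0 (binding)
Binding constraints: C3, q ≥ 0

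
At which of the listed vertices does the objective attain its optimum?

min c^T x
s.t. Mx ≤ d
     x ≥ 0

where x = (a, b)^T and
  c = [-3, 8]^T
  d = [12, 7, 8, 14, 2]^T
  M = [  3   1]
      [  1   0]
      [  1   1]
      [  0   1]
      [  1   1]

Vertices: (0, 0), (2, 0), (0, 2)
Evaluating z = -3a + 8b at each vertex:
  (0, 0): z = 0
  (2, 0): z = -6
  (0, 2): z = 16

The smallest value is z = -6, attained at (2, 0).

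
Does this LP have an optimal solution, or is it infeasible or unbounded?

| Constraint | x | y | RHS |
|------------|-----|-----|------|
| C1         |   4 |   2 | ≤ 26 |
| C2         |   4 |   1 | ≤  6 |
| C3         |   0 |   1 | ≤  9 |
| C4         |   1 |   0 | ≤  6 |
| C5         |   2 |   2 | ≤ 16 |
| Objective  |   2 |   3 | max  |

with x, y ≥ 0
The point (0, 6) satisfies every constraint, so the LP is feasible; the constraints give x ≤ 6 and y ≤ 9, which with x, y ≥ 0 keep the feasible region inside a bounded box. A feasible, bounded LP attains a finite optimum at a vertex.

Evaluating z = 2x + 3y at each vertex:
  (0, 0): z = 0
  (1.5, 0): z = 3
  (0, 6): z = 18

The LP has an optimal solution: (0, 6) with z = 18.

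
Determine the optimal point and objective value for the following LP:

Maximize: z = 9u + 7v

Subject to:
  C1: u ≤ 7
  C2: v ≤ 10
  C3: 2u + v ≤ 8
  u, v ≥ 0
Each vertex is the intersection of two constraint boundaries that also satisfies all remaining constraints:
  u = 0 and v = 0 → (0, 0)
  2u + v = 8 and v = 0 → (4, 0)
  2u + v = 8 and u = 0 → (0, 8)

Evaluating z = 9u + 7v at each vertex:
  (0, 0): z = 0
  (4, 0): z = 36
  (0, 8): z = 56

The maximum is at (0, 8) with z = 56.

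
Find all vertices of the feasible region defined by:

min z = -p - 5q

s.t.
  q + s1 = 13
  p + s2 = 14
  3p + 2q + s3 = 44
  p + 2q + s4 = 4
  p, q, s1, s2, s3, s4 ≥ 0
Each vertex is the intersection of two constraint boundaries that also satisfies all remaining constraints:
  p = 0 and q = 0 → (0, 0)
  p + 2q = 4 and q = 0 → (4, 0)
  p + 2q = 4 and p = 0 → (0, 2)

Vertices: (0, 0), (4, 0), (0, 2)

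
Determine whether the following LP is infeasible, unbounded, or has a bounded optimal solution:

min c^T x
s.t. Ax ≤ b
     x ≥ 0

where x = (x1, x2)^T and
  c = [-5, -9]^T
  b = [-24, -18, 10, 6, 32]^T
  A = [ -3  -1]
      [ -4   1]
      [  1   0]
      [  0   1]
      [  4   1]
The point (6.5, 6) satisfies every constraint, so the LP is feasible; the constraints give x1 ≤ 10 and x2 ≤ 6, which with x1, x2 ≥ 0 keep the feasible region inside a bounded box. A feasible, bounded LP attains a finite optimum at a vertex.

Evaluating z = -5x1 - 9x2 at each vertex:
  (8, 0): z = -40
  (6.5, 6): z = -86.5
  (6, 6): z = -84

Bounded optimum: z* = -86.5 at (6.5, 6).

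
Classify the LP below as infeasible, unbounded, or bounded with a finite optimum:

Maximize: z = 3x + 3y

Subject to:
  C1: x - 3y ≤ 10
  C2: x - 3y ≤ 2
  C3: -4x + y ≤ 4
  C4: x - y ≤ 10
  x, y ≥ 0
Feasible point: (0, 0) satisfies every constraint, so the LP is feasible.
Direction d = (1, 1): for each constraint row a, a·d ≤ 0 —
  (1)(1) + (-3)(1) = -2 ≤ 0
  (1)(1) + (-3)(1) = -2 ≤ 0
  (-4)(1) + (1)(1) = -3 ≤ 0
  (1)(1) + (-1)(1) = 0 ≤ 0
and d ≥ 0, so (0, 0) + t·d stays feasible for every t ≥ 0. Along this ray z = 3x + 3y changes by 6 per unit t, so z → +∞.

Unbounded: there is a feasible ray along which z → +∞.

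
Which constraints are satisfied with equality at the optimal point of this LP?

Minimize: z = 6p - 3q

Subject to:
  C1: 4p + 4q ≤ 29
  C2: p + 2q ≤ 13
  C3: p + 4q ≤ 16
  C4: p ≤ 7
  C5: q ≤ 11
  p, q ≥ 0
Optimal: p = 0, q = 4
Slack at optimum:
  C1: slack = 13
  C2: slack = 5
  C3: slack = 0 (binding)
  C4: slack = 7
  C5: slack = 7
  p ≥ 0: p = 0 (binding)
  q ≥ 0: q = 4
Binding constraints: C3, p ≥ 0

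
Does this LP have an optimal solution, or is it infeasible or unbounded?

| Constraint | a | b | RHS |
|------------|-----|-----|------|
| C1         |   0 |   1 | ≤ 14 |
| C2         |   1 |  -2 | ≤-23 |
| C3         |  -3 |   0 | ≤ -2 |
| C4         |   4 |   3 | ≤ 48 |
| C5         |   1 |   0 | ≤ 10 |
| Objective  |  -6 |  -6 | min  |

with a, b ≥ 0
The point (1.5, 14) satisfies every constraint, so the LP is feasible; the constraints give a ≤ 10 and b ≤ 14, which with a, b ≥ 0 keep the feasible region inside a bounded box. A feasible, bounded LP attains a finite optimum at a vertex.

Evaluating z = -6a - 6b at each vertex:
  (0.6667, 11.83): z = -75
  (2.455, 12.73): z = -91.09
  (1.5, 14): z = -93
  (0.6667, 14): z = -88

Feasible with finite optimum z* = -93 at (1.5, 14).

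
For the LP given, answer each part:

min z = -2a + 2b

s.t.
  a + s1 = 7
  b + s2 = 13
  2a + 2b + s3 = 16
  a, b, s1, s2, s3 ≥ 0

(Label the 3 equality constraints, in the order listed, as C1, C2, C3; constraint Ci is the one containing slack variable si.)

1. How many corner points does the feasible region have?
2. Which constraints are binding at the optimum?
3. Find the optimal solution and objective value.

1. 4
2. C1, b ≥ 0
3. a = 7, b = 0, z = -14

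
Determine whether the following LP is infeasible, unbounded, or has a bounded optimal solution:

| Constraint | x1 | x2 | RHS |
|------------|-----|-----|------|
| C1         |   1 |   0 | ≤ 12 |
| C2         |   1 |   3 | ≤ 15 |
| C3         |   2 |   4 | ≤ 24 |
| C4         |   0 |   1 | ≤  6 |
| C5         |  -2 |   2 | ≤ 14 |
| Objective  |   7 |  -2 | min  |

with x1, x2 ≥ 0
The point (0, 5) satisfies every constraint, so the LP is feasible; the constraints give x1 ≤ 12 and x2 ≤ 6, which with x1, x2 ≥ 0 keep the feasible region inside a bounded box. A feasible, bounded LP attains a finite optimum at a vertex.

Evaluating z = 7x1 - 2x2 at each vertex:
  (0, 0): z = 0
  (12, 0): z = 84
  (6, 3): z = 36
  (0, 5): z = -10

Bounded optimum: z* = -10 at (0, 5).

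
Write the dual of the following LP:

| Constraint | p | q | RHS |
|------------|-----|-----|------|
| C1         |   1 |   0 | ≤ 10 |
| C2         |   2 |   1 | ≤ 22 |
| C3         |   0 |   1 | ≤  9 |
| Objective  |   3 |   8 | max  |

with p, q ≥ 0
Minimize: z = 10y1 + 22y2 + 9y3

Subject to:
  C1: -y1 - 2y2 ≤ -3
  C2: -y2 - y3 ≤ -8
  y1, y2, y3 ≥ 0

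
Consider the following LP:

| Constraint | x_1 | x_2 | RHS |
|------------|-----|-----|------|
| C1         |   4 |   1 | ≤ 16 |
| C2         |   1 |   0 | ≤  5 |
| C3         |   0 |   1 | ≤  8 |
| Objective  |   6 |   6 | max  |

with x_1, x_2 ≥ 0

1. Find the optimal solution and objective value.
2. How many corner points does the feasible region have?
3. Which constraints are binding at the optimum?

1. x_1 = 2, x_2 = 8, z = 60
2. 4
3. C1, C3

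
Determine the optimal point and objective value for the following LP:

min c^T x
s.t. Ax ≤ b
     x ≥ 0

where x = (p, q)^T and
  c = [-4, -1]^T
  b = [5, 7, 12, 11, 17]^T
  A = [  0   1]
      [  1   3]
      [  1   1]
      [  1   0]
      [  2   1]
p = 7, q = 0, z = -28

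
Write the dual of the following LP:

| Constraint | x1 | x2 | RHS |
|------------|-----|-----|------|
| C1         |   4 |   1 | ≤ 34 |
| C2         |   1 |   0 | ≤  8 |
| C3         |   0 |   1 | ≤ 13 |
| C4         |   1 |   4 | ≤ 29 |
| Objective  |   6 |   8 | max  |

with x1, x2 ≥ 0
Minimize: z = 34y1 + 8y2 + 13y3 + 29y4

Subject to:
  C1: -4y1 - y2 - y4 ≤ -6
  C2: -y1 - y3 - 4y4 ≤ -8
  y1, y2, y3, y4 ≥ 0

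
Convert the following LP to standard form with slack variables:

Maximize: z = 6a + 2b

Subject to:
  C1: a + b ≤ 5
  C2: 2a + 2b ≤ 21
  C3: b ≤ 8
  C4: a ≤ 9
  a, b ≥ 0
max z = 6a + 2b

s.t.
  a + b + s1 = 5
  2a + 2b + s2 = 21
  b + s3 = 8
  a + s4 = 9
  a, b, s1, s2, s3, s4 ≥ 0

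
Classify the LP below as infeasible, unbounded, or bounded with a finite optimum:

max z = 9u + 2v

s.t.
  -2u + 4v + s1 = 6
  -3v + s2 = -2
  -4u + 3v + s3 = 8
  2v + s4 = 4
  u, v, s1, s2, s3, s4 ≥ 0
Feasible point: (0, 1) satisfies every constraint, so the LP is feasible.
Direction d = (1, 0): for each constraint row a, a·d ≤ 0 —
  (-2)(1) + (4)(0) = -2 ≤ 0
  (0)(1) + (-3)(0) = 0 ≤ 0
  (-4)(1) + (3)(0) = -4 ≤ 0
  (0)(1) + (2)(0) = 0 ≤ 0
and d ≥ 0, so (0, 1) + t·d stays feasible for every t ≥ 0. Along this ray z = 9u + 2v changes by 9 per unit t, so z → +∞.

Unbounded: there is a feasible ray along which z → +∞.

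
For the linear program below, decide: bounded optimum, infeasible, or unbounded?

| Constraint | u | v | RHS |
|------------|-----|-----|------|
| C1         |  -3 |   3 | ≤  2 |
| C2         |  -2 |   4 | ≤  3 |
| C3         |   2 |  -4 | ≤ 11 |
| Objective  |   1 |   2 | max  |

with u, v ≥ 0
Feasible point: (0, 0) satisfies every constraint, so the LP is feasible.
Direction d = (2, 1): for each constraint row a, a·d ≤ 0 —
  (-3)(2) + (3)(1) = -3 ≤ 0
  (-2)(2) + (4)(1) = 0 ≤ 0
  (2)(2) + (-4)(1) = 0 ≤ 0
and d ≥ 0, so (0, 0) + t·d stays feasible for every t ≥ 0. Along this ray z = u + 2v changes by 4 per unit t, so z → +∞.

Unbounded: there is a feasible ray along which z → +∞.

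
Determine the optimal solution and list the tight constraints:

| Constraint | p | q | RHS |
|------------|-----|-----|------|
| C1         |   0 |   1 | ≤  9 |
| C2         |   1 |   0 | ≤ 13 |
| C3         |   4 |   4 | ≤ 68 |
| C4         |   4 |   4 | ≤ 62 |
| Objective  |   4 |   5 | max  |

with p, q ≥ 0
Optimal: p = 6.5, q = 9
Slack at optimum:
  C1: slack = 0 (binding)
  C2: slack = 6.5
  C3: slack = 6
  C4: slack = 0 (binding)
  p ≥ 0: p = 6.5
  q ≥ 0: q = 9
Binding constraints: C1, C4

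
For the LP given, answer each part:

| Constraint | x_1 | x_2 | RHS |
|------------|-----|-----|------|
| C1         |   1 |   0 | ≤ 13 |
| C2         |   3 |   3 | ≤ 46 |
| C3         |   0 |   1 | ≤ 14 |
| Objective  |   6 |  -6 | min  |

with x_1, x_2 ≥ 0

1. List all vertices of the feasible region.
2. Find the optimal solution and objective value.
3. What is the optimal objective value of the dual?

1. (0, 0), (13, 0), (13, 2.333), (1.333, 14), (0, 14)
2. x_1 = 0, x_2 = 14, z = -84
3. -84 (by strong duality, equal to the primal optimum)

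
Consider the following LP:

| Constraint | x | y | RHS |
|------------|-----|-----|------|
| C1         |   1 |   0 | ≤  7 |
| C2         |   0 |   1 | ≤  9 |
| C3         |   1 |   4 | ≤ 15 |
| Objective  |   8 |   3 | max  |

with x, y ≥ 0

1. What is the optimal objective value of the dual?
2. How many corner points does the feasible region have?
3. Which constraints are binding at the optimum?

1. 62 (by strong duality, equal to the primal optimum)
2. 4
3. C1, C3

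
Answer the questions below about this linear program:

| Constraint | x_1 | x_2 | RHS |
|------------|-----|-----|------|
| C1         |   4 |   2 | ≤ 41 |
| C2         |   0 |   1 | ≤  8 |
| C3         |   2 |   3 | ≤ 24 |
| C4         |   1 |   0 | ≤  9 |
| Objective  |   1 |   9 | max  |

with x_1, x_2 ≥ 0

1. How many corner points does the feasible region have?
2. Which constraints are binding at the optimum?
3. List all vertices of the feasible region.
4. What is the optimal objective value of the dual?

1. 4
2. C2, C3, x_1 ≥ 0
3. (0, 0), (9, 0), (9, 2), (0, 8)
4. 72 (by strong duality, equal to the primal optimum)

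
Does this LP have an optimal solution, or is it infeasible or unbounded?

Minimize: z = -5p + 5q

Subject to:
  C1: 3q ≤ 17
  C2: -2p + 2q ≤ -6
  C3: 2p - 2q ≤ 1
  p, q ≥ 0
C3 requires 2p - 2q ≤ 1, while C2 (-2p + 2q ≤ -6) is equivalent to 2p - 2q ≥ 6. Together they would need 6 ≤ 2p - 2q ≤ 1, which is impossible since 6 > 1. No point satisfies all constraints.

The feasible region is empty; the LP is infeasible.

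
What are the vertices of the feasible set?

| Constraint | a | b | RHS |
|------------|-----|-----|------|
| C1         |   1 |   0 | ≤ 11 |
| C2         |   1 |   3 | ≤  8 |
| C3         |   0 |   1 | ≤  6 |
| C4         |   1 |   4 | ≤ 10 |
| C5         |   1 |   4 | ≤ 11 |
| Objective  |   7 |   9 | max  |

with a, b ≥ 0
Each vertex is the intersection of two constraint boundaries that also satisfies all remaining constraints:
  a = 0 and b = 0 → (0, 0)
  a + 3b = 8 and b = 0 → (8, 0)
  a + 3b = 8 and a + 4b = 10 → (2, 2)
  a + 4b = 10 and a = 0 → (0, 2.5)

Vertices: (0, 0), (8, 0), (2, 2), (0, 2.5)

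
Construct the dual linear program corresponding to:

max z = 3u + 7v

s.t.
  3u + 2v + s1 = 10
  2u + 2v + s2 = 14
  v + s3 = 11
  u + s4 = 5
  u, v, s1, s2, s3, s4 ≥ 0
Minimize: z = 10y1 + 14y2 + 11y3 + 5y4

Subject to:
  C1: -3y1 - 2y2 - y4 ≤ -3
  C2: -2y1 - 2y2 - y3 ≤ -7
  y1, y2, y3, y4 ≥ 0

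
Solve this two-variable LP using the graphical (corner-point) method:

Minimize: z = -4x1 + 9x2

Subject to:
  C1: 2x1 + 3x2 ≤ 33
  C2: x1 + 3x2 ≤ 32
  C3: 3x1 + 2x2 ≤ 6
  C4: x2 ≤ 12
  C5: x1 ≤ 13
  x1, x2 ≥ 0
Each vertex is the intersection of two constraint boundaries that also satisfies all remaining constraints:
  x1 = 0 and x2 = 0 → (0, 0)
  3x1 + 2x2 = 6 and x2 = 0 → (2, 0)
  3x1 + 2x2 = 6 and x1 = 0 → (0, 3)

Evaluating z = -4x1 + 9x2 at each vertex:
  (0, 0): z = 0
  (2, 0): z = -8
  (0, 3): z = 27

The minimum is at (2, 0) with z = -8.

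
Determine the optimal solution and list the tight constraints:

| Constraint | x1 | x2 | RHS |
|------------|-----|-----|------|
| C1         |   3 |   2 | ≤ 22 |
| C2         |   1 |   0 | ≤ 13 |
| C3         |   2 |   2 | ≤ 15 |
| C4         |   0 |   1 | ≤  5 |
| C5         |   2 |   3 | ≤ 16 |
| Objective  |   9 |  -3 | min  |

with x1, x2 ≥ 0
Optimal: x1 = 0, x2 = 5
Slack at optimum:
  C1: slack = 12
  C2: slack = 13
  C3: slack = 5
  C4: slack = 0 (binding)
  C5: slack = 1
  x1 ≥ 0: x1 = 0 (binding)
  x2 ≥ 0: x2 = 5
Binding constraints: C4, x1 ≥ 0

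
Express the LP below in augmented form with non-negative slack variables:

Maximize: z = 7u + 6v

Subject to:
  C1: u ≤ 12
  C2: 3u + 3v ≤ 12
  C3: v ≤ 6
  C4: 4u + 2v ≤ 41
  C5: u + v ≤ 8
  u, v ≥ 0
max z = 7u + 6v

s.t.
  u + s1 = 12
  3u + 3v + s2 = 12
  v + s3 = 6
  4u + 2v + s4 = 41
  u + v + s5 = 8
  u, v, s1, s2, s3, s4, s5 ≥ 0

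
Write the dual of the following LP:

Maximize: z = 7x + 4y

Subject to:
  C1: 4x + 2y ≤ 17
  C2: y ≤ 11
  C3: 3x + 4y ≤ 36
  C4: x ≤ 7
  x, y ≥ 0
Minimize: z = 17y1 + 11y2 + 36y3 + 7y4

Subject to:
  C1: -4y1 - 3y3 - y4 ≤ -7
  C2: -2y1 - y2 - 4y3 ≤ -4
  y1, y2, y3, y4 ≥ 0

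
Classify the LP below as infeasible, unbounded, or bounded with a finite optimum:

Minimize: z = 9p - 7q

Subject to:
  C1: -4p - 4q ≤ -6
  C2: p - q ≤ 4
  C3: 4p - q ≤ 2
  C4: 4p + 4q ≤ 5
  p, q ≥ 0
C4 requires 4p + 4q ≤ 5, while C1 (-4p - 4q ≤ -6) is equivalent to 4p + 4q ≥ 6. Together they would need 6 ≤ 4p + 4q ≤ 5, which is impossible since 6 > 5. No point satisfies all constraints.

The feasible region is empty; the LP is infeasible.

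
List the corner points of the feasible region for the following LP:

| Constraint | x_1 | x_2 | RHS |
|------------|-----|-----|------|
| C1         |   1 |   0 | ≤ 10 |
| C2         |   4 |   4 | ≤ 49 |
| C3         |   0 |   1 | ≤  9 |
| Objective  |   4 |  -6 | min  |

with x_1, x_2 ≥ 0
Each vertex is the intersection of two constraint boundaries that also satisfies all remaining constraints:
  x_1 = 0 and x_2 = 0 → (0, 0)
  x_1 = 10 and x_2 = 0 → (10, 0)
  x_1 = 10 and 4x_1 + 4x_2 = 49 → (10, 2.25)
  4x_1 + 4x_2 = 49 and x_2 = 9 → (3.25, 9)
  x_2 = 9 and x_1 = 0 → (0, 9)

Vertices: (0, 0), (10, 0), (10, 2.25), (3.25, 9), (0, 9)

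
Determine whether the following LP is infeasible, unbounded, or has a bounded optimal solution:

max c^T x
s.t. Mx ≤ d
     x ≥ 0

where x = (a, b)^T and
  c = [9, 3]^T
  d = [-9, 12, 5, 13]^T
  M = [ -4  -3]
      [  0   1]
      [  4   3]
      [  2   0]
One constraint requires 4a + 3b ≤ 5, while the constraint -4a - 3b ≤ -9 is equivalent to 4a + 3b ≥ 9. Together they would need 9 ≤ 4a + 3b ≤ 5, which is impossible since 9 > 5. No point satisfies all constraints.

The feasible region is empty; the LP is infeasible.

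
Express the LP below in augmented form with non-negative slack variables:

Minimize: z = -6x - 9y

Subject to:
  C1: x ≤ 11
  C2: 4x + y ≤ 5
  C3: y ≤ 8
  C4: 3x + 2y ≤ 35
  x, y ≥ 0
min z = -6x - 9y

s.t.
  x + s1 = 11
  4x + y + s2 = 5
  y + s3 = 8
  3x + 2y + s4 = 35
  x, y, s1, s2, s3, s4 ≥ 0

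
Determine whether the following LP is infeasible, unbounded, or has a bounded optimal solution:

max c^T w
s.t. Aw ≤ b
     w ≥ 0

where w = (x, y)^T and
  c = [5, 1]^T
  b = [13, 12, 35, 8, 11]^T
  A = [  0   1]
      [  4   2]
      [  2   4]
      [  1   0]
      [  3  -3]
The point (3, 0) satisfies every constraint, so the LP is feasible; the constraints give x ≤ 8 and y ≤ 13, which with x, y ≥ 0 keep the feasible region inside a bounded box. A feasible, bounded LP attains a finite optimum at a vertex.

Evaluating z = 5x + y at each vertex:
  (0, 0): z = 0
  (3, 0): z = 15
  (0, 6): z = 6

The LP has an optimal solution: (3, 0) with z = 15.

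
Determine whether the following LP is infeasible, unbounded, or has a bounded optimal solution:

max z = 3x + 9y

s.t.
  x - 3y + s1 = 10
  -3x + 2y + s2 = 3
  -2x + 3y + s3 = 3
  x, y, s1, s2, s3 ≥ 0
Feasible point: (0, 0) satisfies every constraint, so the LP is feasible.
Direction d = (3, 1): for each constraint row a, a·d ≤ 0 —
  (1)(3) + (-3)(1) = 0 ≤ 0
  (-3)(3) + (2)(1) = -7 ≤ 0
  (-2)(3) + (3)(1) = -3 ≤ 0
and d ≥ 0, so (0, 0) + t·d stays feasible for every t ≥ 0. Along this ray z = 3x + 9y changes by 18 per unit t, so z → +∞.

The LP is unbounded; z can be made arbitrarily large.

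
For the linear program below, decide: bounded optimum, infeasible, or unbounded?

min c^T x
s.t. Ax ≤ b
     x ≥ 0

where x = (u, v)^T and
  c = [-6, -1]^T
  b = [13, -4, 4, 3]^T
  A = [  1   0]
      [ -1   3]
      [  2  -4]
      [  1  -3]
One constraint requires u - 3v ≤ 3, while the constraint -u + 3v ≤ -4 is equivalent to u - 3v ≥ 4. Together they would need 4 ≤ u - 3v ≤ 3, which is impossible since 4 > 3. No point satisfies all constraints.

Infeasible — the constraint set is empty.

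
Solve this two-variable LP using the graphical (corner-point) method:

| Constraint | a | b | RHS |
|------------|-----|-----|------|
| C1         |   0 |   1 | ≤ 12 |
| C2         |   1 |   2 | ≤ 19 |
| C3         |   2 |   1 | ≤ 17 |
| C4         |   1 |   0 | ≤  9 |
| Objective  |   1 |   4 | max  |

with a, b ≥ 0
Each vertex is the intersection of two constraint boundaries that also satisfies all remaining constraints:
  a = 0 and b = 0 → (0, 0)
  2a + b = 17 and b = 0 → (8.5, 0)
  a + 2b = 19 and 2a + b = 17 → (5, 7)
  a + 2b = 19 and a = 0 → (0, 9.5)

Evaluating z = a + 4b at each vertex:
  (0, 0): z = 0
  (8.5, 0): z = 8.5
  (5, 7): z = 33
  (0, 9.5): z = 38

The maximum is at (0, 9.5) with z = 38.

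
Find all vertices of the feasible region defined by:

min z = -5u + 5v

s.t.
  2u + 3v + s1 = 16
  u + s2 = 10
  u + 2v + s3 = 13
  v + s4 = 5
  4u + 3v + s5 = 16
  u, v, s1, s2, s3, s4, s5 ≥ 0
Each vertex is the intersection of two constraint boundaries that also satisfies all remaining constraints:
  u = 0 and v = 0 → (0, 0)
  4u + 3v = 16 and v = 0 → (4, 0)
  v = 5 and 4u + 3v = 16 → (0.25, 5)
  v = 5 and u = 0 → (0, 5)

Vertices: (0, 0), (4, 0), (0.25, 5), (0, 5)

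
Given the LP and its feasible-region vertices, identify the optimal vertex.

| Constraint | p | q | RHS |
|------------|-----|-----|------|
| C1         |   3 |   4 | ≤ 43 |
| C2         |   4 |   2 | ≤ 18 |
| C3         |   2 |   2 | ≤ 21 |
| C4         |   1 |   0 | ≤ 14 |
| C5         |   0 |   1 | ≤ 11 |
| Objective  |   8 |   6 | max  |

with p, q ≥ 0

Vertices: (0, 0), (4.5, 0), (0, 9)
Evaluating z = 8p + 6q at each vertex:
  (0, 0): z = 0
  (4.5, 0): z = 36
  (0, 9): z = 54

The largest value is z = 54, attained at (0, 9).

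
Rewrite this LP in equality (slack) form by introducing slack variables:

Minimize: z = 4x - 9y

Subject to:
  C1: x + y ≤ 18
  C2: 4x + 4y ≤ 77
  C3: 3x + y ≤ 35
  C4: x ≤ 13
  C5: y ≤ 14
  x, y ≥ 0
min z = 4x - 9y

s.t.
  x + y + s1 = 18
  4x + 4y + s2 = 77
  3x + y + s3 = 35
  x + s4 = 13
  y + s5 = 14
  x, y, s1, s2, s3, s4, s5 ≥ 0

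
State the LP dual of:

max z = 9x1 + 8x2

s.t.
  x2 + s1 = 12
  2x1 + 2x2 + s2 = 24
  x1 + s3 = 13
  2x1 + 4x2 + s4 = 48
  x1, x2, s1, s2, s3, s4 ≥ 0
Minimize: z = 12y1 + 24y2 + 13y3 + 48y4

Subject to:
  C1: -2y2 - y3 - 2y4 ≤ -9
  C2: -y1 - 2y2 - 4y4 ≤ -8
  y1, y2, y3, y4 ≥ 0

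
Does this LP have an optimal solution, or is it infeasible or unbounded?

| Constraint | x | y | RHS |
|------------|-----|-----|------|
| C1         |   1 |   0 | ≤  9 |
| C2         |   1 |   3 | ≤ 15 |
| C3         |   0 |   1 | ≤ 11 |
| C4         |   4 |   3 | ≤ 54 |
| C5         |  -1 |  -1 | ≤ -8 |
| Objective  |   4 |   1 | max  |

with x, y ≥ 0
The point (9, 2) satisfies every constraint, so the LP is feasible; the constraints give x ≤ 9 and y ≤ 11, which with x, y ≥ 0 keep the feasible region inside a bounded box. A feasible, bounded LP attains a finite optimum at a vertex.

Bounded optimum: z* = 38 at (9, 2).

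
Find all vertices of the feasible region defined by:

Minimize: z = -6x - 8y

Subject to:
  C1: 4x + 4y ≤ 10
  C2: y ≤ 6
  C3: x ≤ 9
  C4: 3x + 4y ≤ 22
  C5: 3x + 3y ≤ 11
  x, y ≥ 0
Each vertex is the intersection of two constraint boundaries that also satisfies all remaining constraints:
  x = 0 and y = 0 → (0, 0)
  4x + 4y = 10 and y = 0 → (2.5, 0)
  4x + 4y = 10 and x = 0 → (0, 2.5)

Vertices: (0, 0), (2.5, 0), (0, 2.5)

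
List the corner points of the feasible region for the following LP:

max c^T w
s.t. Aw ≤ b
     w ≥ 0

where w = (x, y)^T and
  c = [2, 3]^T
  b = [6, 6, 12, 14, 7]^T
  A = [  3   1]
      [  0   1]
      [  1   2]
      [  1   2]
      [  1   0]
Each vertex is the intersection of two constraint boundaries that also satisfies all remaining constraints:
  x = 0 and y = 0 → (0, 0)
  3x + y = 6 and y = 0 → (2, 0)
  3x + y = 6 and y = 6 → (0, 6)

Vertices: (0, 0), (2, 0), (0, 6)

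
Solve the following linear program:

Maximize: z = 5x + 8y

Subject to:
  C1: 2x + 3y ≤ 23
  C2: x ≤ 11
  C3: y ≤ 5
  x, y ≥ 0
Each vertex is the intersection of two constraint boundaries that also satisfies all remaining constraints:
  x = 0 and y = 0 → (0, 0)
  x = 11 and y = 0 → (11, 0)
  2x + 3y = 23 and x = 11 → (11, 0.3333)
  2x + 3y = 23 and y = 5 → (4, 5)
  y = 5 and x = 0 → (0, 5)

Evaluating z = 5x + 8y at each vertex:
  (0, 0): z = 0
  (11, 0): z = 55
  (11, 0.3333): z = 57.67
  (4, 5): z = 60
  (0, 5): z = 40

The maximum is at (4, 5) with z = 60.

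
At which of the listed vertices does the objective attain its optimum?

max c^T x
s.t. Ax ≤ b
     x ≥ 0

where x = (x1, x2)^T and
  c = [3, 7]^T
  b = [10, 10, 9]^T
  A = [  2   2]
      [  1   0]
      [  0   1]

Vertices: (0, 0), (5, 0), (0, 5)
Evaluating z = 3x1 + 7x2 at each vertex:
  (0, 0): z = 0
  (5, 0): z = 15
  (0, 5): z = 35

The largest value is z = 35, attained at (0, 5).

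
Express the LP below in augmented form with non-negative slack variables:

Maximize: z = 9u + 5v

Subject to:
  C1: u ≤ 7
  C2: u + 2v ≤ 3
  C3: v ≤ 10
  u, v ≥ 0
max z = 9u + 5v

s.t.
  u + s1 = 7
  u + 2v + s2 = 3
  v + s3 = 10
  u, v, s1, s2, s3 ≥ 0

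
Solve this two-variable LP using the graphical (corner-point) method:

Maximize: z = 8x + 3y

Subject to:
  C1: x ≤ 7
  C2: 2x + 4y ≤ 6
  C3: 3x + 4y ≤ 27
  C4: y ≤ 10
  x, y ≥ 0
Each vertex is the intersection of two constraint boundaries that also satisfies all remaining constraints:
  x = 0 and y = 0 → (0, 0)
  2x + 4y = 6 and y = 0 → (3, 0)
  2x + 4y = 6 and x = 0 → (0, 1.5)

Evaluating z = 8x + 3y at each vertex:
  (0, 0): z = 0
  (3, 0): z = 24
  (0, 1.5): z = 4.5

The maximum is at (3, 0) with z = 24.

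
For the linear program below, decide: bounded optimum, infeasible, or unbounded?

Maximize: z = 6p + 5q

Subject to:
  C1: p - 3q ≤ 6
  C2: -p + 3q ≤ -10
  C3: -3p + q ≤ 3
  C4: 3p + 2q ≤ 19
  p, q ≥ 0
C1 requires p - 3q ≤ 6, while C2 (-p + 3q ≤ -10) is equivalent to p - 3q ≥ 10. Together they would need 10 ≤ p - 3q ≤ 6, which is impossible since 10 > 6. No point satisfies all constraints.

The feasible region is empty; the LP is infeasible.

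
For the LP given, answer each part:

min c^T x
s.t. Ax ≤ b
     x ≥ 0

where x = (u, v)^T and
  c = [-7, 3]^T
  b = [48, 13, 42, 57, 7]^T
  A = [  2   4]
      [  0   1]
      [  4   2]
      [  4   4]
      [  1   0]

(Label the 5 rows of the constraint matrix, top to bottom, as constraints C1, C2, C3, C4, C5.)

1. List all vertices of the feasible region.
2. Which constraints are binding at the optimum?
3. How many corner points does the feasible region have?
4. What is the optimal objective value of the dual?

1. (0, 0), (7, 0), (7, 7), (6.75, 7.5), (4.5, 9.75), (0, 12)
2. C5, v ≥ 0
3. 6
4. -49 (by strong duality, equal to the primal optimum)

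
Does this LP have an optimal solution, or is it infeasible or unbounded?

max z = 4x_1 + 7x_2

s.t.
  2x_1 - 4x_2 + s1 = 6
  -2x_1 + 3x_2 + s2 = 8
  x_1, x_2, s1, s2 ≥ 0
Feasible point: (0, 0) satisfies every constraint, so the LP is feasible.
Direction d = (2, 1): for each constraint row a, a·d ≤ 0 —
  (2)(2) + (-4)(1) = 0 ≤ 0
  (-2)(2) + (3)(1) = -1 ≤ 0
and d ≥ 0, so (0, 0) + t·d stays feasible for every t ≥ 0. Along this ray z = 4x_1 + 7x_2 changes by 15 per unit t, so z → +∞.

Unbounded: there is a feasible ray along which z → +∞.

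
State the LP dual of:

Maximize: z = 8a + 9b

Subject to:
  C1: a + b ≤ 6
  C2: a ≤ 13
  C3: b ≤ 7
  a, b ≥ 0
Minimize: z = 6y1 + 13y2 + 7y3

Subject to:
  C1: -y1 - y2 ≤ -8
  C2: -y1 - y3 ≤ -9
  y1, y2, y3 ≥ 0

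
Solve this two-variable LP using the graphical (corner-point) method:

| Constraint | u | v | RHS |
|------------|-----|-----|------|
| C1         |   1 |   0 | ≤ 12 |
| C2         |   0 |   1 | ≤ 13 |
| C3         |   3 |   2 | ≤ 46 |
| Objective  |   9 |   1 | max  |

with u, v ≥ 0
u = 12, v = 5, z = 113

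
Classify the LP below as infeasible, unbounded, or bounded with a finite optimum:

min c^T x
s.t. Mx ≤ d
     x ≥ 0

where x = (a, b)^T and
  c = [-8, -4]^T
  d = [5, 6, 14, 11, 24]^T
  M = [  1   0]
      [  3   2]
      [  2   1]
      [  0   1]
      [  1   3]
The point (2, 0) satisfies every constraint, so the LP is feasible; the constraints give a ≤ 5 and b ≤ 11, which with a, b ≥ 0 keep the feasible region inside a bounded box. A feasible, bounded LP attains a finite optimum at a vertex.

Evaluating z = -8a - 4b at each vertex:
  (0, 0): z = 0
  (2, 0): z = -16
  (0, 3): z = -12

Feasible with finite optimum z* = -16 at (2, 0).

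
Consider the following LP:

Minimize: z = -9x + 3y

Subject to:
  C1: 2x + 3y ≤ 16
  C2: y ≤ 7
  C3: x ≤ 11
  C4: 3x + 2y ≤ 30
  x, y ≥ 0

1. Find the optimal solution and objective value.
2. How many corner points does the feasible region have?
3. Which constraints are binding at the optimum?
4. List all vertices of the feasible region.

1. x = 8, y = 0, z = -72
2. 3
3. C1, y ≥ 0
4. (0, 0), (8, 0), (0, 5.333)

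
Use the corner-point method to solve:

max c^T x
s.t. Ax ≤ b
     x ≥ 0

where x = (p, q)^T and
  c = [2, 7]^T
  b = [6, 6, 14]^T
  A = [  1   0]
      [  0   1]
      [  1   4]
p = 6, q = 2, z = 26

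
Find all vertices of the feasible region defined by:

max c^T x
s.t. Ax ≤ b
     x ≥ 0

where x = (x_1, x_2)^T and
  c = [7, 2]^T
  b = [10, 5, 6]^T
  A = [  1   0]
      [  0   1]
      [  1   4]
Each vertex is the intersection of two constraint boundaries that also satisfies all remaining constraints:
  x_1 = 0 and x_2 = 0 → (0, 0)
  x_1 + 4x_2 = 6 and x_2 = 0 → (6, 0)
  x_1 + 4x_2 = 6 and x_1 = 0 → (0, 1.5)

Vertices: (0, 0), (6, 0), (0, 1.5)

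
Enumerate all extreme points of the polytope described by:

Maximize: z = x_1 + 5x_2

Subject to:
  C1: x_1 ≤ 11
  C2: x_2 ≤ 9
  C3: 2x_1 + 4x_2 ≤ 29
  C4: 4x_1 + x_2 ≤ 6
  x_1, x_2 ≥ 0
Each vertex is the intersection of two constraint boundaries that also satisfies all remaining constraints:
  x_1 = 0 and x_2 = 0 → (0, 0)
  4x_1 + x_2 = 6 and x_2 = 0 → (1.5, 0)
  4x_1 + x_2 = 6 and x_1 = 0 → (0, 6)

Vertices: (0, 0), (1.5, 0), (0, 6)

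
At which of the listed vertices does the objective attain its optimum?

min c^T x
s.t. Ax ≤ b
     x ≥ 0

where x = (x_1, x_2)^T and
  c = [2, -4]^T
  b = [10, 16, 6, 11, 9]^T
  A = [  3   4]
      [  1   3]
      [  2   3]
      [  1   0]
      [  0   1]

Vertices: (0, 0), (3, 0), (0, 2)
Evaluating z = 2x_1 - 4x_2 at each vertex:
  (0, 0): z = 0
  (3, 0): z = 6
  (0, 2): z = -8

The smallest value is z = -8, attained at (0, 2).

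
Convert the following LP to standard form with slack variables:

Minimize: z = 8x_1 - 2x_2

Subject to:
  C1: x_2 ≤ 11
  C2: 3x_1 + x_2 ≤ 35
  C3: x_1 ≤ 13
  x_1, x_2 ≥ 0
min z = 8x_1 - 2x_2

s.t.
  x_2 + s1 = 11
  3x_1 + x_2 + s2 = 35
  x_1 + s3 = 13
  x_1, x_2, s1, s2, s3 ≥ 0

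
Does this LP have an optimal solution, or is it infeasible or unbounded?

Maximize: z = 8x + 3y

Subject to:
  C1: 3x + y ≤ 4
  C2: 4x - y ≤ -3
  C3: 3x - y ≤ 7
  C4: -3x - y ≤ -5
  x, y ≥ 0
C1 requires 3x + y ≤ 4, while C4 (-3x - y ≤ -5) is equivalent to 3x + y ≥ 5. Together they would need 5 ≤ 3x + y ≤ 4, which is impossible since 5 > 4. No point satisfies all constraints.

The feasible region is empty; the LP is infeasible.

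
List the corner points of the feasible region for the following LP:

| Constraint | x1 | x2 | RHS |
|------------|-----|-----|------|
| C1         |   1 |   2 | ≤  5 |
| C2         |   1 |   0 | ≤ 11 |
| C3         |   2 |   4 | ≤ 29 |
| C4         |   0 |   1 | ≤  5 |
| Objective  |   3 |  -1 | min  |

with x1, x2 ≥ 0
Each vertex is the intersection of two constraint boundaries that also satisfies all remaining constraints:
  x1 = 0 and x2 = 0 → (0, 0)
  x1 + 2x2 = 5 and x2 = 0 → (5, 0)
  x1 + 2x2 = 5 and x1 = 0 → (0, 2.5)

Vertices: (0, 0), (5, 0), (0, 2.5)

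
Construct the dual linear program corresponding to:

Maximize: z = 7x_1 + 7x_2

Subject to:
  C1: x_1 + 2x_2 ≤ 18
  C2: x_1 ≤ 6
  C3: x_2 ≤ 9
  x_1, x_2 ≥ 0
Minimize: z = 18y1 + 6y2 + 9y3

Subject to:
  C1: -y1 - y2 ≤ -7
  C2: -2y1 - y3 ≤ -7
  y1, y2, y3 ≥ 0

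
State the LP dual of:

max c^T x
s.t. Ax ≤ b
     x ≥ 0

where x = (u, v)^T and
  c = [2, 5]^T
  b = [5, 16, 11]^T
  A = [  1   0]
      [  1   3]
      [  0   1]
Minimize: z = 5y1 + 16y2 + 11y3

Subject to:
  C1: -y1 - y2 ≤ -2
  C2: -3y2 - y3 ≤ -5
  y1, y2, y3 ≥ 0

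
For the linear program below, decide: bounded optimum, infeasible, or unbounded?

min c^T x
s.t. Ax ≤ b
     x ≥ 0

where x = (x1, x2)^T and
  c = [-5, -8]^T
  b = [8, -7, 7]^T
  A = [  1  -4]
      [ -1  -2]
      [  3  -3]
Feasible point: (0, 4) satisfies every constraint, so the LP is feasible.
Direction d = (0, 1): for each constraint row a, a·d ≤ 0 —
  (1)(0) + (-4)(1) = -4 ≤ 0
  (-1)(0) + (-2)(1) = -2 ≤ 0
  (3)(0) + (-3)(1) = -3 ≤ 0
and d ≥ 0, so (0, 4) + t·d stays feasible for every t ≥ 0. Along this ray z = -5x1 - 8x2 changes by -8 per unit t, so z → −∞.

Unbounded — the objective can decrease without bound over the feasible region.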